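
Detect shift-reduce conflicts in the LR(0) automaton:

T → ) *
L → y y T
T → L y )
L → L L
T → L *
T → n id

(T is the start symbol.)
A shift-reduce conflict occurs when an LR(0) state has both:
  - a complete (reduce) item [A → α .] (dot at the end), and
  - a shift item [B → β . c γ] (dot before a terminal).

Augment with T' → T and build the canonical LR(0) collection (I0 = CLOSURE({[T' → . T]}), then GOTO on every symbol after a dot until no new states appear). It has 14 states:
  I0: { [L → . L L], [L → . y y T], [T → . ) *], [T → . L *], [T → . L y )], [T → . n id], [T' → . T] }  — shift
  I1: { [T → ) . *] }  — shift
  I2: { [L → . L L], [L → . y y T], [L → L . L], [T → L . *], [T → L . y )] }  — shift
  I3: { [T' → T .] }  — accept
  I4: { [T → n . id] }  — shift
  I5: { [L → y . y T] }  — shift
  I6: { [L → . L L], [L → . y y T], [L → y y . T], [T → . ) *], [T → . L *], [T → . L y )], [T → . n id] }  — shift
  I7: { [L → y y T .] }  — reduce
  I8: { [T → n id .] }  — reduce
  I9: { [T → L * .] }  — reduce
  I10: { [L → . L L], [L → . y y T], [L → L . L], [L → L L .] }  — shift, reduce
  I11: { [L → y . y T], [T → L y . )] }  — shift
  I12: { [T → L y ) .] }  — reduce
  I13: { [T → ) * .] }  — reduce

I10 contains reduce item [L → L L .] and shift item [L → . y y T] — shift-reduce conflict.

Answer: Yes — I10: [L → L L .] vs [L → . y y T]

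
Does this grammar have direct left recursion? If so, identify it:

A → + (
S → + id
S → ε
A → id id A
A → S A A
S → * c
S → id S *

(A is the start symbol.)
Direct left recursion occurs when N → N α for some non-terminal N (the right-hand side begins with the left-hand side itself).

A → + (: starts with '+'
S → + id: starts with '+'
S → ε: starts with ε
A → id id A: starts with id
A → S A A: starts with S
S → * c: starts with '*'
S → id S *: starts with id

No direct left recursion found.

Answer: No direct left recursion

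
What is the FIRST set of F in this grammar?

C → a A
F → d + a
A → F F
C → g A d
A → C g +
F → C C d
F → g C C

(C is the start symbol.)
To compute FIRST(F), examine every production with F on the left-hand side, reading each right-hand side left to right until a non-nullable symbol is reached.

FIRST sets of the other non-terminals involved (by the same procedure, iterated to a fixed point):
  FIRST(C) = { 'a', 'g' }

From F → d + a:
  - d is a terminal: add 'd' and stop
From F → C C d:
  - C is a non-terminal: add FIRST(C) \ {ε} = { 'a', 'g' }
    C is not nullable, so stop
From F → g C C:
  - g is a terminal: add 'g' and stop

Collecting: FIRST(F) = { 'a', 'd', 'g' }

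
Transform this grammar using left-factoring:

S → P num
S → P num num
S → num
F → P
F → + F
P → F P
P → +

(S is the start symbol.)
Left-factoring transforms A → αβ₁ | αβ₂ into A → αA' and A' → β₁ | β₂
(α is the longest common prefix among the alternatives). Repeat until
no nonterminal has two alternatives with a common prefix.

Round 1: S has alternatives sharing prefix 'P num'. Introduce S': S → P num S'
  Add: S' → ε
  Add: S' → num

No remaining common prefixes — done.

Resulting grammar:
S → P num S'
S' → ε
S' → num
S → num
F → P
F → + F
P → F P
P → +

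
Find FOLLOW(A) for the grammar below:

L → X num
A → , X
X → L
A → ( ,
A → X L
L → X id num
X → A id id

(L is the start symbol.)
{ 'id' }

In X → A id id: A is followed by id id, add FIRST(id id) \ {ε} = { 'id' }

Taking the union: FOLLOW(A) = { 'id' }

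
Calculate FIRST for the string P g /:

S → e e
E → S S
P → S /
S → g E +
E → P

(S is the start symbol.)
FIRST sets of the non-terminals involved (from the grammar, by fixed-point iteration):
  FIRST(P) = { 'e', 'g' }

To compute FIRST(P g /), process the symbols left to right:
Symbol P is a non-terminal. Add FIRST(P) \ {ε} = { 'e', 'g' }
P is not nullable (ε ∉ FIRST(P)), so stop here.
FIRST(P g /) = { 'e', 'g' }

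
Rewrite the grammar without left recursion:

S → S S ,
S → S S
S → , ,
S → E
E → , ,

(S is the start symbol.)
S → , , S'
S → E S'
S' → S , S'
S' → S S'
S' → ε
E → , ,

S is directly left-recursive. The standard transformation for
  A → A α₁ | ... | A α_m | β₁ | ... | β_n
is
  A  → β₁ A' | ... | β_n A'
  A' → α₁ A' | ... | α_m A' | ε

S → , , becomes S → , , S'
S → E becomes S → E S'
S → S S , becomes S' → S , S'
S → S S becomes S' → S S'
Add S' → ε

Productions for other non-terminals are unchanged:
  E → , ,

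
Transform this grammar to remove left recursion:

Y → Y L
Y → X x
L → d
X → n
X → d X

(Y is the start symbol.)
Y → X x Y'
Y' → L Y'
Y' → ε
L → d
X → n
X → d X

Y is directly left-recursive. The standard transformation for
  A → A α₁ | ... | A α_m | β₁ | ... | β_n
is
  A  → β₁ A' | ... | β_n A'
  A' → α₁ A' | ... | α_m A' | ε

Y → X x becomes Y → X x Y'
Y → Y L becomes Y' → L Y'
Add Y' → ε

Productions for other non-terminals are unchanged:
  L → d
  X → n
  X → d X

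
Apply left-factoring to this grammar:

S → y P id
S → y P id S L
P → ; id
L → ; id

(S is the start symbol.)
Left-factoring transforms A → αβ₁ | αβ₂ into A → αA' and A' → β₁ | β₂
(α is the longest common prefix among the alternatives). Repeat until
no nonterminal has two alternatives with a common prefix.

Round 1: S has alternatives sharing prefix 'y P id'. Introduce S': S → y P id S'
  Add: S' → ε
  Add: S' → S L

No remaining common prefixes — done.

Resulting grammar:
S → y P id S'
S' → ε
S' → S L
P → ; id
L → ; id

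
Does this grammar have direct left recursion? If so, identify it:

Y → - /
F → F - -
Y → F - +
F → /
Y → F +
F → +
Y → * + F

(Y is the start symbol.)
Yes, F is left-recursive

Y → - /: starts with '-'
F → F - -: LEFT RECURSIVE (starts with F)
Y → F - +: starts with F
F → /: starts with '/'
Y → F +: starts with F
F → +: starts with '+'
Y → * + F: starts with '*'

The grammar has direct left recursion on: F.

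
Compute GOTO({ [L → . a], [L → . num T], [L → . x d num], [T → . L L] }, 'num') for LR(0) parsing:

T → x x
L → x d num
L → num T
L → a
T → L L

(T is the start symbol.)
{ [L → . a], [L → . num T], [L → . x d num], [L → num . T], [T → . L L], [T → . x x] }

GOTO(I, 'num') = CLOSURE({ [A → αX.β] : [A → α.Xβ] ∈ I, X = 'num' })

Items with dot before 'num', with the dot advanced:
  [L → . num T] → [L → num . T]
Closure of the advanced items:
  [L → num . T] has the dot before T: add [T → . x x], [T → . L L]
  [T → . L L] has the dot before L: add [L → . x d num], [L → . num T], [L → . a]

GOTO = { [L → . a], [L → . num T], [L → . x d num], [L → num . T], [T → . L L], [T → . x x] }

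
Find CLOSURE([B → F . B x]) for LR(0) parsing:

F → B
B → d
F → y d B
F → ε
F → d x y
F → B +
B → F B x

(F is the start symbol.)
Start with: [B → F . B x]
  [B → F . B x] has the dot before B: add [B → . d], [B → . F B x]
  [B → . F B x] has the dot before F: add [F → . B], [F → . y d B], [F → .], [F → . d x y], [F → . B +]
No further items can be added.

CLOSURE = { [B → . F B x], [B → . d], [B → F . B x], [F → . B +], [F → . B], [F → . d x y], [F → . y d B], [F → .] }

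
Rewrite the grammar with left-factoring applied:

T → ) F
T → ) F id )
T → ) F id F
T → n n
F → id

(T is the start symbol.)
Left-factoring transforms A → αβ₁ | αβ₂ into A → αA' and A' → β₁ | β₂
(α is the longest common prefix among the alternatives). Repeat until
no nonterminal has two alternatives with a common prefix.

Round 1: T has alternatives sharing prefix ') F'. Introduce T': T → ) F T'
  Add: T' → ε
  Add: T' → id )
  Add: T' → id F

Round 2: T' has alternatives sharing prefix 'id'. Introduce T'': T' → id T''
  Add: T'' → )
  Add: T'' → F

No remaining common prefixes — done.

Resulting grammar:
T → ) F T'
T' → ε
T' → id T''
T'' → )
T'' → F
T → n n
F → id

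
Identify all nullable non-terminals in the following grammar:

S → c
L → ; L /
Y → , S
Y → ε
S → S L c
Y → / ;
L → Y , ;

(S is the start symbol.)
{ 'Y' }

ε-productions: Y → ε
So Y is immediately nullable.
No further non-terminal can be added: every production for the remaining non-terminals contains a terminal or a non-nullable non-terminal.
Nullable = { 'Y' }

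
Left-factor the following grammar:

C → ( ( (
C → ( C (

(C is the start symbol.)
C → ( C'
C' → ( (
C' → C (

Left-factoring transforms A → αβ₁ | αβ₂ into A → αA' and A' → β₁ | β₂
(α is the longest common prefix among the alternatives). Repeat until
no nonterminal has two alternatives with a common prefix.

Round 1: C has alternatives sharing prefix '('. Introduce C': C → ( C'
  Add: C' → ( (
  Add: C' → C (

No remaining common prefixes — done.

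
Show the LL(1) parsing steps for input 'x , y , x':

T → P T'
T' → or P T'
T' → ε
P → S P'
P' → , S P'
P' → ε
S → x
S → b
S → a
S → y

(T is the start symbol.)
Stack is shown with the top on the left.

Stack        Input        Action
--------------------------------
T $          x , y , x $  output T → P T'
P T' $       x , y , x $  output P → S P'
S P' T' $    x , y , x $  output S → x
x P' T' $    x , y , x $  match 'x'
P' T' $      , y , x $    output P' → , S P'
, S P' T' $  , y , x $    match ','
S P' T' $    y , x $      output S → y
y P' T' $    y , x $      match 'y'
P' T' $      , x $        output P' → , S P'
, S P' T' $  , x $        match ','
S P' T' $    x $          output S → x
x P' T' $    x $          match 'x'
P' T' $      $            output P' → ε
T' $         $            output T' → ε
$            $            accept

The string is accepted.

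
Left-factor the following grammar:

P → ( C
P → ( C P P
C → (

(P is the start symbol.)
P → ( C P'
P' → ε
P' → P P
C → (

Left-factoring transforms A → αβ₁ | αβ₂ into A → αA' and A' → β₁ | β₂
(α is the longest common prefix among the alternatives). Repeat until
no nonterminal has two alternatives with a common prefix.

Round 1: P has alternatives sharing prefix '( C'. Introduce P': P → ( C P'
  Add: P' → ε
  Add: P' → P P

No remaining common prefixes — done.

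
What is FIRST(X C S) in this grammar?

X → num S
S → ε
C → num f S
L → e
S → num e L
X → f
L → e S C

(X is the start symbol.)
{ 'f', 'num' }

FIRST sets of the non-terminals involved (from the grammar, by fixed-point iteration):
  FIRST(X) = { 'f', 'num' }

To compute FIRST(X C S), process the symbols left to right:
Symbol X is a non-terminal. Add FIRST(X) \ {ε} = { 'f', 'num' }
X is not nullable (ε ∉ FIRST(X)), so stop here.
FIRST(X C S) = { 'f', 'num' }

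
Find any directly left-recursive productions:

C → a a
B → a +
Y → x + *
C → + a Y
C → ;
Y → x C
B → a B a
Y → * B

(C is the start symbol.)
No direct left recursion

Direct left recursion occurs when N → N α for some non-terminal N (the right-hand side begins with the left-hand side itself).

C → a a: starts with a
B → a +: starts with a
Y → x + *: starts with x
C → + a Y: starts with '+'
C → ;: starts with ';'
Y → x C: starts with x
B → a B a: starts with a
Y → * B: starts with '*'

No direct left recursion found.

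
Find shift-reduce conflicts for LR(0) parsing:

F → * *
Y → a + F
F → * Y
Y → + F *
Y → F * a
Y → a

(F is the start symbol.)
Yes — I3: [F → * * .] vs [F → . * *]; I7: [Y → a .] vs [Y → a . + F]

Augment with F' → F and build the canonical LR(0) collection (I0 = CLOSURE({[F' → . F]}), then GOTO on every symbol after a dot until no new states appear). It has 14 states:
  I0: { [F → . * *], [F → . * Y], [F' → . F] }  — shift
  I1: { [F → * . *], [F → * . Y], [F → . * *], [F → . * Y], [Y → . + F *], [Y → . F * a], [Y → . a + F], [Y → . a] }  — shift
  I2: { [F' → F .] }  — accept
  I3: { [F → * * .], [F → * . *], [F → * . Y], [F → . * *], [F → . * Y], [Y → . + F *], [Y → . F * a], [Y → . a + F], [Y → . a] }  — shift, reduce
  I4: { [F → . * *], [F → . * Y], [Y → + . F *] }  — shift
  I5: { [Y → F . * a] }  — shift
  I6: { [F → * Y .] }  — reduce
  I7: { [Y → a . + F], [Y → a .] }  — shift, reduce
  I8: { [F → . * *], [F → . * Y], [Y → a + . F] }  — shift
  I9: { [Y → a + F .] }  — reduce
  I10: { [Y → F * . a] }  — shift
  I11: { [Y → F * a .] }  — reduce
  I12: { [Y → + F . *] }  — shift
  I13: { [Y → + F * .] }  — reduce

I3 contains reduce item [F → * * .] and shift items [F → . * *], [F → * . *], [F → . * Y], [Y → . + F *], [Y → . a], [Y → . a + F] — shift-reduce conflict.
I7 contains reduce item [Y → a .] and shift item [Y → a . + F] — shift-reduce conflict.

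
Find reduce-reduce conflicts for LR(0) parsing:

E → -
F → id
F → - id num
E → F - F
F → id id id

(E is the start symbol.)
No reduce-reduce conflicts

A reduce-reduce conflict occurs when an LR(0) state has two complete items [A → α .] and [B → β .] — both call for a reduction, and with no lookahead the parser cannot choose between them.

Augment with E' → E and build the canonical LR(0) collection (I0 = CLOSURE({[E' → . E]}), then GOTO on every symbol after a dot until no new states appear). It has 12 states:
  I0: { [E → . -], [E → . F - F], [E' → . E], [F → . - id num], [F → . id id id], [F → . id] }  — shift
  I1: { [E → - .], [F → - . id num] }  — shift, reduce
  I2: { [E' → E .] }  — accept
  I3: { [E → F . - F] }  — shift
  I4: { [F → id . id id], [F → id .] }  — shift, reduce
  I5: { [F → id id . id] }  — shift
  I6: { [F → id id id .] }  — reduce
  I7: { [E → F - . F], [F → . - id num], [F → . id id id], [F → . id] }  — shift
  I8: { [F → - . id num] }  — shift
  I9: { [E → F - F .] }  — reduce
  I10: { [F → - id . num] }  — shift
  I11: { [F → - id num .] }  — reduce

No state contains more than one complete item.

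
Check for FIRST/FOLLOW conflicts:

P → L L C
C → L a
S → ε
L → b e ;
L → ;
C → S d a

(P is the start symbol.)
No FIRST/FOLLOW conflicts.

A FIRST/FOLLOW conflict occurs when a non-terminal N has a nullable alternative N → β (β ⇒* ε) and another alternative N → α with FIRST(α) ∩ FOLLOW(N) ≠ ∅: on such a lookahead the parser cannot decide between expanding α and letting N vanish via β.

Nullable non-terminals: S.
S has a nullable alternative but only one production, so nothing to check.

C, L, P have no nullable alternative, so no FIRST/FOLLOW check is needed there.

No FIRST/FOLLOW conflicts found.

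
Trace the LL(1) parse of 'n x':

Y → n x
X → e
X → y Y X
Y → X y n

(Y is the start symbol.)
LL(1) parsing maintains a stack (initially the start symbol over $) and the input. At each step: if the stack top is a terminal, match it against the current input token; if it is a non-terminal N, replace it with the RHS of M[N, lookahead] (the unique production whose predict set contains the lookahead).

Stack is shown with the top on the left.

Stack  Input  Action
--------------------
Y $    n x $  output Y → n x
n x $  n x $  match 'n'
x $    x $    match 'x'
$      $      accept

The string is accepted.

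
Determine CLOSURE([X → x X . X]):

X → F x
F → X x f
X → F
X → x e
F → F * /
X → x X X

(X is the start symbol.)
{ [F → . F * /], [F → . X x f], [X → . F x], [X → . F], [X → . x X X], [X → . x e], [X → x X . X] }

Start with: [X → x X . X]
  [X → x X . X] has the dot before X: add [X → . F x], [X → . F], [X → . x e], [X → . x X X]
  [X → . F x] has the dot before F: add [F → . X x f], [F → . F * /]
No further items can be added.

CLOSURE = { [F → . F * /], [F → . X x f], [X → . F x], [X → . F], [X → . x X X], [X → . x e], [X → x X . X] }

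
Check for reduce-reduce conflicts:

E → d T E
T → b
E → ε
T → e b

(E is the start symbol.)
No reduce-reduce conflicts

Augment with E' → E and build the canonical LR(0) collection (I0 = CLOSURE({[E' → . E]}), then GOTO on every symbol after a dot until no new states appear). It has 8 states:
  I0: { [E → . d T E], [E → .], [E' → . E] }  — shift, reduce
  I1: { [E' → E .] }  — accept
  I2: { [E → d . T E], [T → . b], [T → . e b] }  — shift
  I3: { [E → . d T E], [E → .], [E → d T . E] }  — shift, reduce
  I4: { [T → b .] }  — reduce
  I5: { [T → e . b] }  — shift
  I6: { [T → e b .] }  — reduce
  I7: { [E → d T E .] }  — reduce

No state contains more than one complete item.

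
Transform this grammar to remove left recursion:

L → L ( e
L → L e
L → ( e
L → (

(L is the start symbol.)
L is directly left-recursive. The standard transformation for
  A → A α₁ | ... | A α_m | β₁ | ... | β_n
is
  A  → β₁ A' | ... | β_n A'
  A' → α₁ A' | ... | α_m A' | ε

L → ( e becomes L → ( e L'
L → ( becomes L → ( L'
L → L ( e becomes L' → ( e L'
L → L e becomes L' → e L'
Add L' → ε

Resulting grammar:
L → ( e L'
L → ( L'
L' → ( e L'
L' → e L'
L' → ε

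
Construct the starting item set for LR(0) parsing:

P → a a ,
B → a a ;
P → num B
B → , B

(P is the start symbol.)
{ [P → . a a ,], [P → . num B], [P' → . P] }

First, augment the grammar with P' → P
I₀ = CLOSURE({ [P' → . P] }):
  [P' → . P] has the dot before P: add [P → . a a ,], [P → . num B]
No further items can be added.

I₀ = { [P → . a a ,], [P → . num B], [P' → . P] }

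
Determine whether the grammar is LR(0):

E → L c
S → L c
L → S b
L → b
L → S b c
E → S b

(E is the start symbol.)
A grammar is LR(0) if no state in the canonical LR(0) collection has:
  - both a shift item (dot before a terminal) and a complete item (shift-reduce conflict), or
  - two or more complete items (reduce-reduce conflict; the accept item [E' → E .] counts as a complete item here).

Augment with E' → E and build the canonical LR(0) collection (I0 = CLOSURE({[E' → . E]}), then GOTO on every symbol after a dot until no new states appear). It has 8 states:
  I0: { [E → . L c], [E → . S b], [E' → . E], [L → . S b c], [L → . S b], [L → . b], [S → . L c] }  — shift
  I1: { [E' → E .] }  — accept
  I2: { [E → L . c], [S → L . c] }  — shift
  I3: { [E → S . b], [L → S . b c], [L → S . b] }  — shift
  I4: { [L → b .] }  — reduce
  I5: { [E → S b .], [L → S b . c], [L → S b .] }  — shift, 2 reduces
  I6: { [L → S b c .] }  — reduce
  I7: { [E → L c .], [S → L c .] }  — 2 reduces

Conflict in state I5:
  Shift-reduce conflict between [E → S b .] and [L → S b . c]
So the grammar is NOT LR(0).

Answer: No. Shift-reduce conflict between [E → S b .] and [L → S b . c]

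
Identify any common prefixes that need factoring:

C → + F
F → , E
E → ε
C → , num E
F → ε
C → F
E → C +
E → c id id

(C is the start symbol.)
No, left-factoring is not needed

Left-factoring is needed when two productions for the same non-terminal
share a common prefix on the right-hand side.

Productions for C:
  C → + F
  C → , num E
  C → F
Productions for F:
  F → , E
  F → ε
Productions for E:
  E → ε
  E → C +
  E → c id id

No common prefixes found.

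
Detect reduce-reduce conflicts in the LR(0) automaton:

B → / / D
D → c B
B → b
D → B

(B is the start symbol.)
No reduce-reduce conflicts

Augment with B' → B and build the canonical LR(0) collection (I0 = CLOSURE({[B' → . B]}), then GOTO on every symbol after a dot until no new states appear). It has 9 states:
  I0: { [B → . / / D], [B → . b], [B' → . B] }  — shift
  I1: { [B → / . / D] }  — shift
  I2: { [B' → B .] }  — accept
  I3: { [B → b .] }  — reduce
  I4: { [B → . / / D], [B → . b], [B → / / . D], [D → . B], [D → . c B] }  — shift
  I5: { [D → B .] }  — reduce
  I6: { [B → / / D .] }  — reduce
  I7: { [B → . / / D], [B → . b], [D → c . B] }  — shift
  I8: { [D → c B .] }  — reduce

No state contains more than one complete item.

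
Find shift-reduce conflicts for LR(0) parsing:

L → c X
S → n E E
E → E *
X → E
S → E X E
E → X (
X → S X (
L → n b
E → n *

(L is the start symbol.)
Augment with L' → L and build the canonical LR(0) collection (I0 = CLOSURE({[L' → . L]}), then GOTO on every symbol after a dot until no new states appear). It has 19 states:
  I0: { [L → . c X], [L → . n b], [L' → . L] }  — shift
  I1: { [L' → L .] }  — accept
  I2: { [E → . E *], [E → . X (], [E → . n *], [L → c . X], [S → . E X E], [S → . n E E], [X → . E], [X → . S X (] }  — shift
  I3: { [L → n . b] }  — shift
  I4: { [L → n b .] }  — reduce
  I5: { [E → . E *], [E → . X (], [E → . n *], [E → E . *], [S → . E X E], [S → . n E E], [S → E . X E], [X → . E], [X → . S X (], [X → E .] }  — shift, reduce
  I6: { [E → . E *], [E → . X (], [E → . n *], [S → . E X E], [S → . n E E], [X → . E], [X → . S X (], [X → S . X (] }  — shift
  I7: { [E → X . (], [L → c X .] }  — shift, reduce
  I8: { [E → . E *], [E → . X (], [E → . n *], [E → n . *], [S → . E X E], [S → . n E E], [S → n . E E], [X → . E], [X → . S X (] }  — shift
  I9: { [E → n * .] }  — reduce
  I10: { [E → . E *], [E → . X (], [E → . n *], [E → E . *], [S → . E X E], [S → . n E E], [S → E . X E], [S → n E . E], [X → . E], [X → . S X (], [X → E .] }  — shift, reduce
  I11: { [E → X . (] }  — shift
  I12: { [E → X ( .] }  — reduce
  I13: { [E → E * .] }  — reduce
  I14: { [E → . E *], [E → . X (], [E → . n *], [E → E . *], [S → . E X E], [S → . n E E], [S → E . X E], [S → n E E .], [X → . E], [X → . S X (], [X → E .] }  — shift, 2 reduces
  I15: { [E → . E *], [E → . X (], [E → . n *], [E → X . (], [S → . E X E], [S → . n E E], [S → E X . E], [X → . E], [X → . S X (] }  — shift
  I16: { [E → . E *], [E → . X (], [E → . n *], [E → E . *], [S → . E X E], [S → . n E E], [S → E . X E], [S → E X E .], [X → . E], [X → . S X (], [X → E .] }  — shift, 2 reduces
  I17: { [E → X . (], [X → S X . (] }  — shift
  I18: { [E → X ( .], [X → S X ( .] }  — 2 reduces

I5 contains reduce item [X → E .] and shift items [E → E . *], [E → . n *], [S → . n E E] — shift-reduce conflict.
I7 contains reduce item [L → c X .] and shift item [E → X . (] — shift-reduce conflict.
I10 contains reduce item [X → E .] and shift items [E → E . *], [E → . n *], [S → . n E E] — shift-reduce conflict.
I14 contains reduce items [S → n E E .], [X → E .] and shift items [E → E . *], [E → . n *], [S → . n E E] — shift-reduce conflict.
I16 contains reduce items [S → E X E .], [X → E .] and shift items [E → E . *], [E → . n *], [S → . n E E] — shift-reduce conflict.

Answer: Yes — I5: [X → E .] vs [E → E . *]; I7: [L → c X .] vs [E → X . (]; I10: [X → E .] vs [E → E . *]; I14: [S → n E E .] vs [E → E . *]; I16: [S → E X E .] vs [E → E . *]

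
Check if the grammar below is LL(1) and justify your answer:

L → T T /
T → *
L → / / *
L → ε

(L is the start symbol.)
A grammar is LL(1) if for each non-terminal N with multiple productions, the predict sets of those productions are pairwise disjoint, where PREDICT(N → α) = (FIRST(α) \ {ε}) ∪ (FOLLOW(N) if α ⇒* ε).

Relevant sets:
  FIRST(T) = { '*' }
  FOLLOW(L) = { $ }

For L:
  PREDICT(L → T T '/') = { '*' }
  PREDICT(L → '/' '/' '*') = { '/' }
  PREDICT(L → ε) = { $ }
T has a single production, so nothing to check there.

All predict sets are disjoint. The grammar IS LL(1).

Answer: Yes, the grammar is LL(1).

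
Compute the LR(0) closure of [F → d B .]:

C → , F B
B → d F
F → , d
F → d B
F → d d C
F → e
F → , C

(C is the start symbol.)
Start with: [F → d B .]
The dot is at the end, so nothing is added.

CLOSURE = { [F → d B .] }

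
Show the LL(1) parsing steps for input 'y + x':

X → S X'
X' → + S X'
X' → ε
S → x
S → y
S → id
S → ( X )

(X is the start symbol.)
Stack is shown with the top on the left.

Stack     Input    Action
-------------------------
X $       y + x $  output X → S X'
S X' $    y + x $  output S → y
y X' $    y + x $  match 'y'
X' $      + x $    output X' → + S X'
+ S X' $  + x $    match '+'
S X' $    x $      output S → x
x X' $    x $      match 'x'
X' $      $        output X' → ε
$         $        accept

The string is accepted.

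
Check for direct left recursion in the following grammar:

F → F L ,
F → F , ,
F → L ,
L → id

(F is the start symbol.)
Direct left recursion occurs when N → N α for some non-terminal N (the right-hand side begins with the left-hand side itself).

F → F L ,: LEFT RECURSIVE (starts with F)
F → F , ,: LEFT RECURSIVE (starts with F)
F → L ,: starts with L
L → id: starts with id

The grammar has direct left recursion on: F.

Answer: Yes, F is left-recursive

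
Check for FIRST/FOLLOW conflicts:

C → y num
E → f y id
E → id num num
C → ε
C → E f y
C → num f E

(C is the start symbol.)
No FIRST/FOLLOW conflicts.

Nullable non-terminals: C.
FIRST sets used below: FIRST(E) = { 'f', 'id' }

C: nullable alternative(s) C → ε; FOLLOW(C) = { $ }
  C → y num: FIRST \ {ε} = { 'y' } — disjoint from FOLLOW(C)
  C → ε: FIRST \ {ε} = { } — this is the only nullable alternative, skip
  C → E f y: FIRST \ {ε} = { 'f', 'id' } — disjoint from FOLLOW(C)
  C → num f E: FIRST \ {ε} = { 'num' } — disjoint from FOLLOW(C)

E has no nullable alternative, so no FIRST/FOLLOW check is needed there.

No FIRST/FOLLOW conflicts found.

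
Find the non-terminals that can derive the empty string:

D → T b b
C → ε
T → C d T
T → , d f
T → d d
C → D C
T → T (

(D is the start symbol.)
{ 'C' }

ε-productions: C → ε
So C is immediately nullable.
No further non-terminal can be added: every production for the remaining non-terminals contains a terminal or a non-nullable non-terminal.
Nullable = { 'C' }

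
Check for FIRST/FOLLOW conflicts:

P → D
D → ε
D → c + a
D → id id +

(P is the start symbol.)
A FIRST/FOLLOW conflict occurs when a non-terminal N has a nullable alternative N → β (β ⇒* ε) and another alternative N → α with FIRST(α) ∩ FOLLOW(N) ≠ ∅: on such a lookahead the parser cannot decide between expanding α and letting N vanish via β.

Nullable non-terminals: D, P.

D: nullable alternative(s) D → ε; FOLLOW(D) = { $ }
  D → ε: FIRST \ {ε} = { } — this is the only nullable alternative, skip
  D → c + a: FIRST \ {ε} = { 'c' } — disjoint from FOLLOW(D)
  D → id id +: FIRST \ {ε} = { 'id' } — disjoint from FOLLOW(D)
P has a nullable alternative but only one production, so nothing to check.

No FIRST/FOLLOW conflicts found.

Answer: No FIRST/FOLLOW conflicts.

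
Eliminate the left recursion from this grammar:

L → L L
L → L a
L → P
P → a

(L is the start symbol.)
L → P L'
L' → L L'
L' → a L'
L' → ε
P → a

L is directly left-recursive. The standard transformation for
  A → A α₁ | ... | A α_m | β₁ | ... | β_n
is
  A  → β₁ A' | ... | β_n A'
  A' → α₁ A' | ... | α_m A' | ε

L → P becomes L → P L'
L → L L becomes L' → L L'
L → L a becomes L' → a L'
Add L' → ε

Productions for other non-terminals are unchanged:
  P → a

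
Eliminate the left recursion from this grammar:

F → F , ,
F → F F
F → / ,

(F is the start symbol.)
F is directly left-recursive. The standard transformation for
  A → A α₁ | ... | A α_m | β₁ | ... | β_n
is
  A  → β₁ A' | ... | β_n A'
  A' → α₁ A' | ... | α_m A' | ε

F → / , becomes F → / , F'
F → F , , becomes F' → , , F'
F → F F becomes F' → F F'
Add F' → ε

Resulting grammar:
F → / , F'
F' → , , F'
F' → F F'
F' → ε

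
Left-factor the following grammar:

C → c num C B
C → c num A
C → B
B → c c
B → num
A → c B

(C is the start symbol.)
Left-factoring transforms A → αβ₁ | αβ₂ into A → αA' and A' → β₁ | β₂
(α is the longest common prefix among the alternatives). Repeat until
no nonterminal has two alternatives with a common prefix.

Round 1: C has alternatives sharing prefix 'c num'. Introduce C': C → c num C'
  Add: C' → C B
  Add: C' → A

No remaining common prefixes — done.

Resulting grammar:
C → c num C'
C' → C B
C' → A
C → B
B → c c
B → num
A → c B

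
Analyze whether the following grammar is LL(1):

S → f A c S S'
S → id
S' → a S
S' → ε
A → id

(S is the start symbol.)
No. Predict set conflict for S': { 'a' }

Relevant sets:
  FOLLOW(S') = { $, 'a' }

For S:
  PREDICT(S → f A c S S') = { 'f' }
  PREDICT(S → id) = { 'id' }
For S':
  PREDICT(S' → a S) = { 'a' }
  PREDICT(S' → ε) = { $, 'a' }
A has a single production, so nothing to check there.

Conflict found: Predict set conflict for S': { 'a' }
The grammar is NOT LL(1).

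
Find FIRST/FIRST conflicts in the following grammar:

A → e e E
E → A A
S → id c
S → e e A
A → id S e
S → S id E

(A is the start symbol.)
FIRST sets of the non-terminals at (or reachable through a nullable prefix from) the front of some alternative:
  FIRST(S) = { 'e', 'id' }

Productions for A:
  A → e e E: FIRST = { 'e' }
  A → id S e: FIRST = { 'id' }
Productions for S:
  S → id c: FIRST = { 'id' }
  S → e e A: FIRST = { 'e' }
  S → S id E: FIRST = { 'e', 'id' }
E has only one production, so no FIRST/FIRST conflict is possible there.

Conflict for S: S → id c and S → S id E
  Overlap: { 'id' }
Conflict for S: S → e e A and S → S id E
  Overlap: { 'e' }

Answer: Yes. S → id c / S → S id E on { 'id' }; S → e e A / S → S id E on { 'e' }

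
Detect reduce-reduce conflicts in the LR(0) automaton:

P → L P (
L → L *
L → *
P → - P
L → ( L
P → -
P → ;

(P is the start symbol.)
A reduce-reduce conflict occurs when an LR(0) state has two complete items [A → α .] and [B → β .] — both call for a reduction, and with no lookahead the parser cannot choose between them.

Augment with P' → P and build the canonical LR(0) collection (I0 = CLOSURE({[P' → . P]}), then GOTO on every symbol after a dot until no new states appear). It has 13 states:
  I0: { [L → . ( L], [L → . *], [L → . L *], [P → . - P], [P → . -], [P → . ;], [P → . L P (], [P' → . P] }  — shift
  I1: { [L → ( . L], [L → . ( L], [L → . *], [L → . L *] }  — shift
  I2: { [L → * .] }  — reduce
  I3: { [L → . ( L], [L → . *], [L → . L *], [P → - . P], [P → - .], [P → . - P], [P → . -], [P → . ;], [P → . L P (] }  — shift, reduce
  I4: { [P → ; .] }  — reduce
  I5: { [L → . ( L], [L → . *], [L → . L *], [L → L . *], [P → . - P], [P → . -], [P → . ;], [P → . L P (], [P → L . P (] }  — shift
  I6: { [P' → P .] }  — accept
  I7: { [L → * .], [L → L * .] }  — 2 reduces
  I8: { [P → L P . (] }  — shift
  I9: { [P → L P ( .] }  — reduce
  I10: { [P → - P .] }  — reduce
  I11: { [L → ( L .], [L → L . *] }  — shift, reduce
  I12: { [L → L * .] }  — reduce

I7 contains complete items [L → * .], [L → L * .] — reduce-reduce conflict.

Answer: Yes — I7: [L → * .] vs [L → L * .]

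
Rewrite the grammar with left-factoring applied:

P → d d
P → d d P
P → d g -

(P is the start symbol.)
P → d P'
P' → d P''
P'' → ε
P'' → P
P' → g -

Left-factoring transforms A → αβ₁ | αβ₂ into A → αA' and A' → β₁ | β₂
(α is the longest common prefix among the alternatives). Repeat until
no nonterminal has two alternatives with a common prefix.

Round 1: P has alternatives sharing prefix 'd'. Introduce P': P → d P'
  Add: P' → d
  Add: P' → d P
  Add: P' → g -

Round 2: P' has alternatives sharing prefix 'd'. Introduce P'': P' → d P''
  Add: P'' → ε
  Add: P'' → P

No remaining common prefixes — done.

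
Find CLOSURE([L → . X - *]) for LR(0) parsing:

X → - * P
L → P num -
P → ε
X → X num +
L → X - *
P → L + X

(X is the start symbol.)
{ [L → . X - *], [X → . - * P], [X → . X num +] }

To compute CLOSURE, for each item [A → α.Bβ] where B is a non-terminal, add [B → .γ] for all productions B → γ; repeat for the newly added items until nothing changes.

Start with: [L → . X - *]
  [L → . X - *] has the dot before X: add [X → . - * P], [X → . X num +]
No further items can be added.

CLOSURE = { [L → . X - *], [X → . - * P], [X → . X num +] }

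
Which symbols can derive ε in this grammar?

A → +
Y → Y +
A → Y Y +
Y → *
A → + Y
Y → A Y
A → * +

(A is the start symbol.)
None

A non-terminal is nullable if it can derive ε (the empty string): either it has an ε-production, or it has a production whose right-hand side consists entirely of nullable non-terminals.

There are no ε-productions, so no non-terminal can derive ε.
No non-terminals are nullable.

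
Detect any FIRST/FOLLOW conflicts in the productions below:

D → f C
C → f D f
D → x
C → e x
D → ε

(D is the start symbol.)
Yes. D → f C with FOLLOW(D) on { 'f' }

A FIRST/FOLLOW conflict occurs when a non-terminal N has a nullable alternative N → β (β ⇒* ε) and another alternative N → α with FIRST(α) ∩ FOLLOW(N) ≠ ∅: on such a lookahead the parser cannot decide between expanding α and letting N vanish via β.

Nullable non-terminals: D.

D: nullable alternative(s) D → ε; FOLLOW(D) = { $, 'f' }
  D → f C: FIRST \ {ε} = { 'f' } — overlaps FOLLOW(D) on { 'f' }: CONFLICT
  D → x: FIRST \ {ε} = { 'x' } — disjoint from FOLLOW(D)
  D → ε: FIRST \ {ε} = { } — this is the only nullable alternative, skip

C has no nullable alternative, so no FIRST/FOLLOW check is needed there.

So the grammar has 1 FIRST/FOLLOW conflict (marked CONFLICT above).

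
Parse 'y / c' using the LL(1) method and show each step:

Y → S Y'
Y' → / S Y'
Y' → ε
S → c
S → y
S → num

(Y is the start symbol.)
LL(1) parsing maintains a stack (initially the start symbol over $) and the input. At each step: if the stack top is a terminal, match it against the current input token; if it is a non-terminal N, replace it with the RHS of M[N, lookahead] (the unique production whose predict set contains the lookahead).

Stack is shown with the top on the left.

Stack     Input    Action
-------------------------
Y $       y / c $  output Y → S Y'
S Y' $    y / c $  output S → y
y Y' $    y / c $  match 'y'
Y' $      / c $    output Y' → / S Y'
/ S Y' $  / c $    match '/'
S Y' $    c $      output S → c
c Y' $    c $      match 'c'
Y' $      $        output Y' → ε
$         $        accept

The string is accepted.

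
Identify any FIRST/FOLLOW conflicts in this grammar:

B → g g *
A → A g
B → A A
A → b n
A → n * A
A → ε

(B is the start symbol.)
Yes. A → A g with FOLLOW(A) on { 'b', 'g', 'n' }; A → b n with FOLLOW(A) on { 'b' }; A → n '*' A with FOLLOW(A) on { 'n' }

A FIRST/FOLLOW conflict occurs when a non-terminal N has a nullable alternative N → β (β ⇒* ε) and another alternative N → α with FIRST(α) ∩ FOLLOW(N) ≠ ∅: on such a lookahead the parser cannot decide between expanding α and letting N vanish via β.

Nullable non-terminals: A, B.
FIRST sets used below: FIRST(A) = { 'b', 'g', 'n', ε }

A: nullable alternative(s) A → ε; FOLLOW(A) = { $, 'b', 'g', 'n' }
  A → A g: FIRST \ {ε} = { 'b', 'g', 'n' } — overlaps FOLLOW(A) on { 'b', 'g', 'n' }: CONFLICT
  A → b n: FIRST \ {ε} = { 'b' } — overlaps FOLLOW(A) on { 'b' }: CONFLICT
  A → n * A: FIRST \ {ε} = { 'n' } — overlaps FOLLOW(A) on { 'n' }: CONFLICT
  A → ε: FIRST \ {ε} = { } — this is the only nullable alternative, skip

B: nullable alternative(s) B → A A; FOLLOW(B) = { $ }
  B → g g *: FIRST \ {ε} = { 'g' } — disjoint from FOLLOW(B)
  B → A A: FIRST \ {ε} = { 'b', 'g', 'n' } — this is the only nullable alternative, skip

So the grammar has 3 FIRST/FOLLOW conflicts (marked CONFLICT above).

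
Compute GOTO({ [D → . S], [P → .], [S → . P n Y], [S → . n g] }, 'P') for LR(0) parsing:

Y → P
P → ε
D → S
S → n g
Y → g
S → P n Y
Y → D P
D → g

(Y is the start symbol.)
GOTO(I, 'P') = CLOSURE({ [A → αX.β] : [A → α.Xβ] ∈ I, X = 'P' })

Items with dot before 'P', with the dot advanced:
  [S → . P n Y] → [S → P . n Y]
Closure adds nothing (no advanced item has the dot before a non-terminal).

GOTO = { [S → P . n Y] }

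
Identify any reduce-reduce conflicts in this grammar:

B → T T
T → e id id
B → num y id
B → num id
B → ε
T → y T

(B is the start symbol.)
A reduce-reduce conflict occurs when an LR(0) state has two complete items [A → α .] and [B → β .] — both call for a reduction, and with no lookahead the parser cannot choose between them.

Augment with B' → B and build the canonical LR(0) collection (I0 = CLOSURE({[B' → . B]}), then GOTO on every symbol after a dot until no new states appear). It has 13 states:
  I0: { [B → . T T], [B → . num id], [B → . num y id], [B → .], [B' → . B], [T → . e id id], [T → . y T] }  — shift, reduce
  I1: { [B' → B .] }  — accept
  I2: { [B → T . T], [T → . e id id], [T → . y T] }  — shift
  I3: { [T → e . id id] }  — shift
  I4: { [B → num . id], [B → num . y id] }  — shift
  I5: { [T → . e id id], [T → . y T], [T → y . T] }  — shift
  I6: { [T → y T .] }  — reduce
  I7: { [B → num id .] }  — reduce
  I8: { [B → num y . id] }  — shift
  I9: { [B → num y id .] }  — reduce
  I10: { [T → e id . id] }  — shift
  I11: { [T → e id id .] }  — reduce
  I12: { [B → T T .] }  — reduce

No state contains more than one complete item.

Answer: No reduce-reduce conflicts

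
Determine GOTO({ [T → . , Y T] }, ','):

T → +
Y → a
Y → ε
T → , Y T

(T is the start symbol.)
{ [T → , . Y T], [Y → . a], [Y → .] }

GOTO(I, ',') = CLOSURE({ [A → αX.β] : [A → α.Xβ] ∈ I, X = ',' })

Items with dot before ',', with the dot advanced:
  [T → . , Y T] → [T → , . Y T]
Closure of the advanced items:
  [T → , . Y T] has the dot before Y: add [Y → . a], [Y → .]

GOTO = { [T → , . Y T], [Y → . a], [Y → .] }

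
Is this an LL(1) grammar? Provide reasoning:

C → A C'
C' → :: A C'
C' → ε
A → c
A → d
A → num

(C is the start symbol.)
Yes, the grammar is LL(1).

A grammar is LL(1) if for each non-terminal N with multiple productions, the predict sets of those productions are pairwise disjoint, where PREDICT(N → α) = (FIRST(α) \ {ε}) ∪ (FOLLOW(N) if α ⇒* ε).

Relevant sets:
  FOLLOW(C') = { $ }

For C':
  PREDICT(C' → :: A C') = { '::' }
  PREDICT(C' → ε) = { $ }
For A:
  PREDICT(A → c) = { 'c' }
  PREDICT(A → d) = { 'd' }
  PREDICT(A → num) = { 'num' }
C has a single production, so nothing to check there.

All predict sets are disjoint. The grammar IS LL(1).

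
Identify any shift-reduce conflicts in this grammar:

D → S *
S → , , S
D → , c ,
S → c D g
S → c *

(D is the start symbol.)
No shift-reduce conflicts

Augment with D' → D and build the canonical LR(0) collection (I0 = CLOSURE({[D' → . D]}), then GOTO on every symbol after a dot until no new states appear). It has 14 states:
  I0: { [D → . , c ,], [D → . S *], [D' → . D], [S → . , , S], [S → . c *], [S → . c D g] }  — shift
  I1: { [D → , . c ,], [S → , . , S] }  — shift
  I2: { [D' → D .] }  — accept
  I3: { [D → S . *] }  — shift
  I4: { [D → . , c ,], [D → . S *], [S → . , , S], [S → . c *], [S → . c D g], [S → c . *], [S → c . D g] }  — shift
  I5: { [S → c * .] }  — reduce
  I6: { [S → c D . g] }  — shift
  I7: { [S → c D g .] }  — reduce
  I8: { [D → S * .] }  — reduce
  I9: { [S → , , . S], [S → . , , S], [S → . c *], [S → . c D g] }  — shift
  I10: { [D → , c . ,] }  — shift
  I11: { [D → , c , .] }  — reduce
  I12: { [S → , . , S] }  — shift
  I13: { [S → , , S .] }  — reduce

No state contains both a complete item and a shift item.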